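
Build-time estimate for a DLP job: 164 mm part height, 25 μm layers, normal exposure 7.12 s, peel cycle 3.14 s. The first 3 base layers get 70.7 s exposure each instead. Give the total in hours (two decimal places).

18.75 hours

Layers = ⌈164/0.025⌉ = 6560.
Base layers = 3 × (70.7 + 3.14), so 221.52 s.
Normal layers = 6557 × (7.12 + 3.14) = 67274.82 s.
Total = 221.52 + 67274.82 = 67496.34 s = 18.75 hours.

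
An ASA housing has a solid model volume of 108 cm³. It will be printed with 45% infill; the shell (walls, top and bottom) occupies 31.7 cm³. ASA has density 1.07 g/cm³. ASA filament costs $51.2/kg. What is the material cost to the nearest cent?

$3.62

Volume inside the shell = 108 − 31.7 = 76.3 cm³.
Infill volume = 0.45 × 76.3, so 34.335 cm³.
Deposited volume: 31.7 + 34.335 → 66.035 cm³.
Mass = 66.035 × 1.07, so 70.65745 g.
Cost = 70.65745 g / 1000 × $51.2/kg = $3.62.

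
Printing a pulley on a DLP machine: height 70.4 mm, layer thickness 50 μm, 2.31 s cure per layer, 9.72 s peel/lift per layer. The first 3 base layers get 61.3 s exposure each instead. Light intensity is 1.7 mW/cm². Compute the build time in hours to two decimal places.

4.75 hours

Number of layers: 70.4 / 0.05 → 1408 (rounded up).
Base layers = 3 × (61.3 + 9.72) = 213.06 s.
Normal layers: 1405 × (2.31 + 9.72) → 16902.15 s.
Sum: 213.06 + 16902.15 = 17115.21 s → 4.75 hours.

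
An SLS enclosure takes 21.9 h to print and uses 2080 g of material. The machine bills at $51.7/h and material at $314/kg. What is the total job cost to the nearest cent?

$1785.35

Time charge = 51.7 × 21.9 = $1132.23.
Material charge = 314 × 2080/1000 = $653.12.
Total = 1132.23 + 653.12 = $1785.35.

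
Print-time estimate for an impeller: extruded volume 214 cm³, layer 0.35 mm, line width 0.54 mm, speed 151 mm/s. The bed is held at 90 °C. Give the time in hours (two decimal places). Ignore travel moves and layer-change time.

Extrusion cross-section: 0.35 × 0.54 → 0.189 mm².
Path length: 214000 mm³ / 0.189 mm² → 1132275.1 mm.
Time extruding: 1132275.1 / 151 → 7498.5 s.
In the requested units: 7498.5 s = 2.08 hours.

2.08 hours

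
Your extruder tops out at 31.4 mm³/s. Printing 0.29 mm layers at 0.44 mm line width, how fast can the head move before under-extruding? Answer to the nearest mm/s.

Extrusion cross-section: 0.29 × 0.44 → 0.1276 mm².
Max speed = 31.4 / 0.1276 = 246.08 ≈ 246 mm/s.

246 mm/s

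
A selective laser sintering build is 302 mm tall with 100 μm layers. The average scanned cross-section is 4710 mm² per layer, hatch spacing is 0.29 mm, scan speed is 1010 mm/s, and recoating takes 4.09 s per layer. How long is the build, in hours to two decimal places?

16.92 hours

Number of layers: 302 / 0.1 → 3020 (rounded up).
Per-layer scan distance: 4710 / 0.29 → 16241.4 mm.
Scan time per layer: 16241.4 / 1010 → 16.0806 s.
Time per layer: 16.0806 + 4.09 → 20.1706 s.
3020 layers × 20.1706 s/layer = 60915.212 s, i.e. 16.92 hours.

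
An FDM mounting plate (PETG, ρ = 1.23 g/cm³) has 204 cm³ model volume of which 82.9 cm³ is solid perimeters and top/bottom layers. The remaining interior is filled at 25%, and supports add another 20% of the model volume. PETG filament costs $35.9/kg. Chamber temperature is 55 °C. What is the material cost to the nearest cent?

Interior volume = 204 − 82.9, so 121.1 cm³.
Infill volume = 0.25 × 121.1, so 30.275 cm³.
Support = 0.20 × 204 = 40.8 cm³.
Deposited volume = 82.9 + 30.275 + 40.8 = 153.975 cm³.
Mass = 153.975 × 1.23, so 189.38925 g.
Cost = 189.38925 g / 1000 × $35.9/kg = $6.80.

$6.80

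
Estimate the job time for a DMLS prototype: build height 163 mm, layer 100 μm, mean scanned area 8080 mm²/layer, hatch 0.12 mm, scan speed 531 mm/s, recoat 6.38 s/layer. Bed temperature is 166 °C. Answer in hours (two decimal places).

60.30 hours

Number of layers: 163 / 0.1 → 1630 (rounded up).
Hatch length per layer = 8080 / 0.12 = 67333.3 mm.
Per-layer scan time: 67333.3 / 531 → 126.8047 s.
Layer cycle = 126.8047 + 6.38 = 133.1847 s.
Build time = 1630 × 133.1847 = 217091.061 s = 60.30 hours.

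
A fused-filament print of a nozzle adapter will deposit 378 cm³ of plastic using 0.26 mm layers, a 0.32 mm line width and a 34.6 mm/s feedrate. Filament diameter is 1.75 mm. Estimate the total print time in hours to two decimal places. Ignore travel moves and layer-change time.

Bead cross-section: 0.26 × 0.32 → 0.0832 mm².
Total extruded path = 378000/0.0832 = 4543269.2 mm.
Time extruding: 4543269.2 / 34.6 → 131308.4 s.
In the requested units: 131308.4 s = 36.47 hours.

36.47 hours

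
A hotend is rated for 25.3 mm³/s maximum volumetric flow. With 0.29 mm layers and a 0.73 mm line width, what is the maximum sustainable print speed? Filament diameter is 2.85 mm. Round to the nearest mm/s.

A: 0.29 × 0.73 → 0.2117 mm².
v_max = Q/A = 25.3/0.2117 = 119.51 mm/s → 120 mm/s.

120 mm/s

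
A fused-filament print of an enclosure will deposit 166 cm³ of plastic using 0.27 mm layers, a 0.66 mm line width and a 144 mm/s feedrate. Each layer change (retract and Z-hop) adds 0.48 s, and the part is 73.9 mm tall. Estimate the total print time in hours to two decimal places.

1.83 hours

Line area: 0.27 × 0.66 → 0.1782 mm².
Toolpath length = 166 cm³ / 0.1782 mm² = 166000 / 0.1782 = 931537.6 mm.
Print-move time = 931537.6 / 144 = 6469 s.
Layer count = ceil(73.9 / 0.27) = 274.
Layer-change overhead: 274 × 0.48 → 131.52 s.
Total = 6469 + 131.52 = 6600.52 s = 1.83 hours.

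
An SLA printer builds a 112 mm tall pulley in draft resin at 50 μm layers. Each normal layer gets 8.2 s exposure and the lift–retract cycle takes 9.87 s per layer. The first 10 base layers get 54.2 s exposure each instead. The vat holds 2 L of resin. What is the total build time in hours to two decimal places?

Layer count = ceil(112 / 0.05) = 2240.
Burn-in layers = 10 × (54.2 + 9.87) = 640.7 s.
Regular layers: 2230 × (8.2 + 9.87) → 40296.1 s.
Total = 640.7 + 40296.1 = 40936.8 s = 11.37 hours.

11.37 hours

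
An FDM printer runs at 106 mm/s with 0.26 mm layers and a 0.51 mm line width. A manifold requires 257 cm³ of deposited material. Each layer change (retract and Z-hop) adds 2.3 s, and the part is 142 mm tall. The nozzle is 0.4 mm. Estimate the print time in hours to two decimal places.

5.43 hours

Line area = 0.26 × 0.51 = 0.1326 mm².
Path length: 257000 mm³ / 0.1326 mm² → 1938159.9 mm.
Print-move time = 1938159.9 / 106, so 18284.5 s.
Layer count = ceil(142 / 0.26) = 547.
Z-hop total = 547 × 2.3 = 1258.1 s.
Total = 18284.5 + 1258.1 = 19542.6 s = 5.43 hours.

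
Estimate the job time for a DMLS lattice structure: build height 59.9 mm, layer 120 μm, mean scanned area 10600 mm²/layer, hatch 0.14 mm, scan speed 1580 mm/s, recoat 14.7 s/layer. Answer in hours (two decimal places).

Layer count = ceil(59.9 / 0.12) = 500.
Hatch length per layer = 10600 / 0.14 = 75714.3 mm.
Scan time per layer = 75714.3 / 1580, so 47.9204 s.
Per-layer time: 47.9204 + 14.7 → 62.6204 s.
Build time = 500 × 62.6204 = 31310.2 s = 8.70 hours.

8.70 hours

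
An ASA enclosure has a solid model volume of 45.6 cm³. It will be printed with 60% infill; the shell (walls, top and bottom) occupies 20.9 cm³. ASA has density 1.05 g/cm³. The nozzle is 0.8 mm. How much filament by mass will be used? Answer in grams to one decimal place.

37.5 g

Infill region: 45.6 − 20.9 → 24.7 cm³.
Infill deposited = 0.60 × 24.7 = 14.82 cm³.
Total extruded = 20.9 + 14.82 = 35.72 cm³.
Mass: 35.72 × 1.05 → 37.506 g.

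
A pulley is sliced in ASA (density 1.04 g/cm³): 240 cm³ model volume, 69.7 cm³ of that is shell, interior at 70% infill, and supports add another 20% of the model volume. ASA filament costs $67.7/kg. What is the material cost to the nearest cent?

Volume inside the shell: 240 − 69.7 → 170.3 cm³.
Deposited infill: 0.70 × 170.3 → 119.21 cm³.
Support: 0.20 × 240 → 48 cm³.
Total extruded: 69.7 + 119.21 + 48 → 236.91 cm³.
Mass = 236.91 × 1.04 = 246.3864 g.
Cost = 246.3864 g / 1000 × $67.7/kg = $16.68.

$16.68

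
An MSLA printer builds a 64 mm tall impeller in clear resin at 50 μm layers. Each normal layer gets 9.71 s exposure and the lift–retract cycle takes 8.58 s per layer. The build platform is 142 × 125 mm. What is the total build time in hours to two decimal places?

6.50 hours

Layer count = ceil(64 / 0.05) = 1280.
Per-layer time: 9.71 + 8.58 → 18.29 s.
Build time: 1280 × 18.29 s = 23411.2 s, i.e. 6.50 hours.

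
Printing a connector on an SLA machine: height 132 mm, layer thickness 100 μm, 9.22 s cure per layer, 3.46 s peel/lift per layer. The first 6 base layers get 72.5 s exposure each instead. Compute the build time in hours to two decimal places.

Number of layers: 132 / 0.1 → 1320 (rounded up).
Burn-in layers = 6 × (72.5 + 3.46) = 455.76 s.
Remaining layers: 1314 × (9.22 + 3.46) → 16661.52 s.
Total = 455.76 + 16661.52 = 17117.28 s = 4.75 hours.

4.75 hours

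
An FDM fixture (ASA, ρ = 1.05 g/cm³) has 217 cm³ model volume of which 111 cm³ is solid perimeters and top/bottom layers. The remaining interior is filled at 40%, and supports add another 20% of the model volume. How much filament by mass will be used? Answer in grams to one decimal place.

Infill region = 217 − 111, so 106 cm³.
Infill deposited: 0.40 × 106 → 42.4 cm³.
Support = 0.20 × 217 = 43.4 cm³.
Deposited volume: 111 + 42.4 + 43.4 → 196.8 cm³.
Mass = 196.8 × 1.05, so 206.64 g.

206.6 g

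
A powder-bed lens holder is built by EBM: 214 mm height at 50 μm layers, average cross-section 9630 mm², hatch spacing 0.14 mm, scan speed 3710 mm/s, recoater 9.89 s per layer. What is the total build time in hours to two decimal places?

Layer count = ceil(214 / 0.05) = 4280.
Per-layer scan distance = 9630 / 0.14 = 68785.7 mm.
Beam time per layer = 68785.7 / 3710, so 18.5406 s.
Per-layer time = 18.5406 + 9.89 = 28.4306 s.
Build time = 4280 × 28.4306 = 121682.968 s = 33.80 hours.

33.80 hours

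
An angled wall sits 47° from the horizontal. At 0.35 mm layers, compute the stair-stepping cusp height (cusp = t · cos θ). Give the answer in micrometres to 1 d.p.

238.7 μm

Cusp = layer height × cos(47°) = 0.35 × 0.6820 = 0.2387 mm = 238.7 μm.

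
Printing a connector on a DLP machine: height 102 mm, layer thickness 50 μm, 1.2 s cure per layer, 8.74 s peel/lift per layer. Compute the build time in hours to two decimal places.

Number of layers: 102 / 0.05 → 2040 (rounded up).
Cycle time = 1.2 + 8.74 = 9.94 s.
Total = 2040 × 9.94 = 20277.6 s = 5.63 hours.

5.63 hours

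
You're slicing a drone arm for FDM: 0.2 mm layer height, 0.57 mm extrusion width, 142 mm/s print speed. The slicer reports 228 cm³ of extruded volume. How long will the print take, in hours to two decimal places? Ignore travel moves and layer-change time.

3.91 hours

Extrusion cross-section = 0.2 × 0.57, so 0.114 mm².
Total extruded path = 228000/0.114 = 2000000 mm.
Extrusion time = 2000000 / 142 = 14084.5 s.
In the requested units: 14084.5 s = 3.91 hours.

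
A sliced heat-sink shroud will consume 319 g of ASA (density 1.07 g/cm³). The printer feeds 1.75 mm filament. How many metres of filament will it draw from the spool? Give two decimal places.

Extruded volume: 319/1.07 = 298.1308 cm³ (298130.8 mm³).
Cross-section of 1.75 mm filament: π·(1.75/2)² = 2.4053 mm².
Length = 298130.8 / 2.4053 = 123947.45 mm = 123.95 m.

123.95 m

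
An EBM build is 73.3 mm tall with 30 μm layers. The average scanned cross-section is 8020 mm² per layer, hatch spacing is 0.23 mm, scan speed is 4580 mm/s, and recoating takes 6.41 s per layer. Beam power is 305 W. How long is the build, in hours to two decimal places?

Layers = ⌈73.3/0.03⌉ = 2444.
Per-layer scan distance = 8020 / 0.23, so 34869.6 mm.
Scan time per layer: 34869.6 / 4580 → 7.6134 s.
Per-layer time = 7.6134 + 6.41 = 14.0234 s.
Total: 2444 × 14.0234 s = 34273.1896 s → 9.52 hours.

9.52 hours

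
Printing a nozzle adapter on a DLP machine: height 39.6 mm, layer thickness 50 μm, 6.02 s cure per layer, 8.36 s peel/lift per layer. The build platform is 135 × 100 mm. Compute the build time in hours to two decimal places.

Layer count = ceil(39.6 / 0.05) = 792.
Per-layer time = 6.02 + 8.36 = 14.38 s.
Total = 792 × 14.38 = 11388.96 s = 3.16 hours.

3.16 hours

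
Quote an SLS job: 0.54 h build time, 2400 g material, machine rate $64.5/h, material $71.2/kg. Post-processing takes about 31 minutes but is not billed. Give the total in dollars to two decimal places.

Machine-time cost: 64.5 × 0.54 → $34.83.
Material charge = 71.2 × 2400/1000, so $170.88.
Job cost: 34.83 + 170.88 = $205.71.

$205.71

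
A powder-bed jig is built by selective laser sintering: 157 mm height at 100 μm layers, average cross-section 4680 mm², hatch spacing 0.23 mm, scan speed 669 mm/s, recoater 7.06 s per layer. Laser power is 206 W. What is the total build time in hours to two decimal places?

16.34 hours

Number of layers: 157 / 0.1 → 1570 (rounded up).
Per-layer scan distance = 4680 / 0.23 = 20347.8 mm.
Scan time per layer: 20347.8 / 669 → 30.4152 s.
Per-layer time = 30.4152 + 7.06 = 37.4752 s.
Total: 1570 × 37.4752 s = 58836.064 s → 16.34 hours.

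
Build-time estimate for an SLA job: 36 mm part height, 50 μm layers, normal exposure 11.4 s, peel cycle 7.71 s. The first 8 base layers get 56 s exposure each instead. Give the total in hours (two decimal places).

3.92 hours

Number of layers: 36 / 0.05 → 720 (rounded up).
Burn-in layers: 8 × (56 + 7.71) → 509.68 s.
Normal layers = 712 × (11.4 + 7.71), so 13606.32 s.
Total = 509.68 + 13606.32 = 14116 s = 3.92 hours.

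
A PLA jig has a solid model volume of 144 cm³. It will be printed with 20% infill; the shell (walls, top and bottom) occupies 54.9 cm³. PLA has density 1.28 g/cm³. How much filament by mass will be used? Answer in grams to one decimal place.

93.1 g

Infill region = 144 − 54.9, so 89.1 cm³.
Deposited infill = 0.20 × 89.1 = 17.82 cm³.
Total extruded: 54.9 + 17.82 → 72.72 cm³.
Mass: 72.72 × 1.28 → 93.0816 g.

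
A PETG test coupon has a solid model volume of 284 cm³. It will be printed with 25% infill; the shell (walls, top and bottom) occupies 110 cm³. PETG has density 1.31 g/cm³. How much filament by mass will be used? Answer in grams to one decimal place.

201.1 g

Interior volume: 284 − 110 → 174 cm³.
Infill volume = 0.25 × 174 = 43.5 cm³.
Deposited volume = 110 + 43.5 = 153.5 cm³.
Mass = 153.5 × 1.31 = 201.085 g.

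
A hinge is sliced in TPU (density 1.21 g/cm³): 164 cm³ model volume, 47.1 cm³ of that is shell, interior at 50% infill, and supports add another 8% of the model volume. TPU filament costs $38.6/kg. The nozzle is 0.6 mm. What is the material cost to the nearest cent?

$5.54

Volume inside the shell: 164 − 47.1 → 116.9 cm³.
Infill volume = 0.50 × 116.9 = 58.45 cm³.
Support = 0.08 × 164, so 13.12 cm³.
Total printed volume: 47.1 + 58.45 + 13.12 → 118.67 cm³.
Mass = 118.67 × 1.21 = 143.5907 g.
At $38.6/kg: 143.5907/1000 × 38.6 = $5.54.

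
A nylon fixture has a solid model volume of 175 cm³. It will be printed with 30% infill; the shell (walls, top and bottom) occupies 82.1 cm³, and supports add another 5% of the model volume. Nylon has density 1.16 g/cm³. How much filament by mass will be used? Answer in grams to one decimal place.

137.7 g

Volume inside the shell: 175 − 82.1 → 92.9 cm³.
Infill volume = 0.30 × 92.9, so 27.87 cm³.
Support = 0.05 × 175 = 8.75 cm³.
Total printed volume: 82.1 + 27.87 + 8.75 → 118.72 cm³.
Mass = 118.72 × 1.16, so 137.7152 g.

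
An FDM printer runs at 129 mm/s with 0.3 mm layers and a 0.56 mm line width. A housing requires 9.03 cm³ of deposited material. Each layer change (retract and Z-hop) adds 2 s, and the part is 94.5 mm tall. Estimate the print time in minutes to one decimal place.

Extrusion cross-section = 0.3 × 0.56, so 0.168 mm².
Path length: 9030 mm³ / 0.168 mm² → 53750 mm.
Print-move time = 53750 / 129 = 416.7 s.
Number of layers: 94.5 / 0.3 → 315 (rounded up).
Z-hop total = 315 × 2, so 630 s.
Total = 416.7 + 630 = 1046.7 s = 17.4 minutes.

17.4 minutes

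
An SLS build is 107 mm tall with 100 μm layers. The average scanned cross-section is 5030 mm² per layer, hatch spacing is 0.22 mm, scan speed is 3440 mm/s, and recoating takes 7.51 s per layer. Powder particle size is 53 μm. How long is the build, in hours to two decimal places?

4.21 hours

Layer count = ceil(107 / 0.1) = 1070.
Hatch length per layer = 5030 / 0.22, so 22863.6 mm.
Scan time per layer = 22863.6 / 3440, so 6.6464 s.
Per-layer time: 6.6464 + 7.51 → 14.1564 s.
Total: 1070 × 14.1564 s = 15147.348 s → 4.21 hours.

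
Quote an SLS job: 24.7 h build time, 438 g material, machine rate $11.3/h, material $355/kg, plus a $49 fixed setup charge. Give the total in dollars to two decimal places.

Machine-time cost: 11.3 × 24.7 → $279.11.
Feedstock cost = 355 × 438/1000 = $155.49.
Adding setup: 279.11 + 155.49 + 49 → $483.60.

$483.60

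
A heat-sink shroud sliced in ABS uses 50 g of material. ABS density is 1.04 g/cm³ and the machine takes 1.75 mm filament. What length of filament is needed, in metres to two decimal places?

19.99 m

Extruded volume: 50/1.04 = 48.0769 cm³ (48076.9 mm³).
Cross-section of 1.75 mm filament: π·(1.75/2)² = 2.4053 mm².
Length = 48076.9 / 2.4053 = 19987.9 mm = 19.99 m.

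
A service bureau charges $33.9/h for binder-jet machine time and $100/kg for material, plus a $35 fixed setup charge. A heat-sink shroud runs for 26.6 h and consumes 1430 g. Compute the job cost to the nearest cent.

$1079.74

Time charge: 33.9 × 26.6 → $901.74.
Material cost = 100 × 1430/1000, so $143.00.
Total = 901.74 + 143.00 + 35 = $1079.74.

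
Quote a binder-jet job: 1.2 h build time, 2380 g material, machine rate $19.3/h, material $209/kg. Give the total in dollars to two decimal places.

Time charge: 19.3 × 1.2 → $23.16.
Material charge: 209 × 2380/1000 → $497.42.
Job cost: 23.16 + 497.42 = $520.58.

$520.58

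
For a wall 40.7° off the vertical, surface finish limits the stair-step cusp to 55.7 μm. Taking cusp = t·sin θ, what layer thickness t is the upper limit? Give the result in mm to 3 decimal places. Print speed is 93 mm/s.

sin(40.7°) = 0.6521; t_max = 0.0557/0.6521 = 0.085 mm.

0.085 mm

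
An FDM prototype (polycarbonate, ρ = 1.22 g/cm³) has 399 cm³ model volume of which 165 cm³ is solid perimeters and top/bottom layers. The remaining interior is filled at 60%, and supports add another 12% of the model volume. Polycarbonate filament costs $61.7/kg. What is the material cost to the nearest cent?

$26.59

Volume inside the shell = 399 − 165 = 234 cm³.
Infill deposited = 0.60 × 234 = 140.4 cm³.
Support = 0.12 × 399, so 47.88 cm³.
Total printed volume = 165 + 140.4 + 47.88 = 353.28 cm³.
Mass: 353.28 × 1.22 → 431.0016 g.
At $61.7/kg: 431.0016/1000 × 61.7 = $26.59.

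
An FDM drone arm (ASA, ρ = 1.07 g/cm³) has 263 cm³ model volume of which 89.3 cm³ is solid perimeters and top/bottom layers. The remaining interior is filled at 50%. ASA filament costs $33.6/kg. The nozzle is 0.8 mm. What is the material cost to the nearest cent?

Volume inside the shell = 263 − 89.3, so 173.7 cm³.
Infill deposited: 0.50 × 173.7 → 86.85 cm³.
Total printed volume = 89.3 + 86.85, so 176.15 cm³.
Mass = 176.15 × 1.07, so 188.4805 g.
At $33.6/kg: 188.4805/1000 × 33.6 = $6.33.

$6.33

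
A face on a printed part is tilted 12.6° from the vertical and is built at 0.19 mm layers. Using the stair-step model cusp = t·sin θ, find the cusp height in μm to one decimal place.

41.4 μm

Cusp = layer height × sin(12.6°) = 0.19 × 0.2181 = 0.041439 mm = 41.4 μm.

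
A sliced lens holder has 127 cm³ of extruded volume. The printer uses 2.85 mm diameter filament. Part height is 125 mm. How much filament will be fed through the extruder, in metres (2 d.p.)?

19.91 m

A = π r² = π × 1.425² = 6.3794 mm².
Length = 127 cm³ / 6.3794 mm² = 127000 / 6.3794 = 19907.83 mm = 19.91 m.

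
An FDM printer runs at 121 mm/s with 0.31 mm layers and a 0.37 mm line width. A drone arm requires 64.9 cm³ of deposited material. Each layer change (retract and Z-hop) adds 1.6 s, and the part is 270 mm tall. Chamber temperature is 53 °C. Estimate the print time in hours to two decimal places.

Extrusion cross-section = 0.31 × 0.37 = 0.1147 mm².
Total extruded path = 64900/0.1147 = 565823.9 mm.
Print-move time = 565823.9 / 121, so 4676.2 s.
Number of layers: 270 / 0.31 → 871 (rounded up).
Layer-change overhead = 871 × 1.6, so 1393.6 s.
Altogether 4676.2 + 1393.6 = 6069.8 s, i.e. 1.69 hours.

1.69 hours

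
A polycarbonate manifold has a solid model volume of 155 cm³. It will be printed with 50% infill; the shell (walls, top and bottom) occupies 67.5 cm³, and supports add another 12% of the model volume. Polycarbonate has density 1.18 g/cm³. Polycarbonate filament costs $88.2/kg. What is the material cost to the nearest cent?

$13.51

Volume inside the shell = 155 − 67.5, so 87.5 cm³.
Infill deposited = 0.50 × 87.5 = 43.75 cm³.
Support = 0.12 × 155, so 18.6 cm³.
Deposited volume: 67.5 + 43.75 + 18.6 → 129.85 cm³.
Mass = 129.85 × 1.18, so 153.223 g.
Cost = 153.223 g / 1000 × $88.2/kg = $13.51.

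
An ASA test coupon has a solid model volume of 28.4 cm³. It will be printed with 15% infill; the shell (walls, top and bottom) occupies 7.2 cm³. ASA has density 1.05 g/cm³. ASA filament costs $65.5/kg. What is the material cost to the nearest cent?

$0.71

Interior volume = 28.4 − 7.2 = 21.2 cm³.
Deposited infill = 0.15 × 21.2 = 3.18 cm³.
Total extruded = 7.2 + 3.18 = 10.38 cm³.
Mass = 10.38 × 1.05 = 10.899 g.
Cost = 10.899 g / 1000 × $65.5/kg = $0.71.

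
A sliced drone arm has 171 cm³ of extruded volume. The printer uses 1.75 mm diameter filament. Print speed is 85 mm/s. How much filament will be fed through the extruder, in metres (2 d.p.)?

Filament cross-section = π × (1.75/2)² = 2.4053 mm².
Length = 171 cm³ / 2.4053 mm² = 171000 / 2.4053 = 71093 mm = 71.09 m.

71.09 m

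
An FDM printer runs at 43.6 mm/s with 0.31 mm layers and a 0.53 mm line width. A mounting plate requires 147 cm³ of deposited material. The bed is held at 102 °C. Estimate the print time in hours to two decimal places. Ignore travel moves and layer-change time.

Bead cross-section = 0.31 × 0.53 = 0.1643 mm².
Toolpath length = 147 cm³ / 0.1643 mm² = 147000 / 0.1643 = 894704.8 mm.
Print-move time = 894704.8 / 43.6, so 20520.8 s.
20520.8 s = 5.70 hours.

5.70 hours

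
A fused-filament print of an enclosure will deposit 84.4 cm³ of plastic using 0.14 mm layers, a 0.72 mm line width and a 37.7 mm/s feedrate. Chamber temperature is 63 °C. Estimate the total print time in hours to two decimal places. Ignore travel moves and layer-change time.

6.17 hours

Line area: 0.14 × 0.72 → 0.1008 mm².
Path length: 84400 mm³ / 0.1008 mm² → 837301.6 mm.
Print-move time: 837301.6 / 37.7 → 22209.6 s.
Converting: 22209.6 s = 6.17 hours.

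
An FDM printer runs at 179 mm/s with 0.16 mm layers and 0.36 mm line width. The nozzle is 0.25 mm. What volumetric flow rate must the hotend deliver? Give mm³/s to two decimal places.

A = 0.16 × 0.36 = 0.0576 mm².
Volumetric flow = 179 × 0.0576 = 10.31 mm³/s.

10.31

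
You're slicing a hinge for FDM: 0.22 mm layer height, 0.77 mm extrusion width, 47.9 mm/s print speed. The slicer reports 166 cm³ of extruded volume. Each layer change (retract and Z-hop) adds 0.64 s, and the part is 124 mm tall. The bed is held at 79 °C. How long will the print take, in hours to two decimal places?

Extrusion cross-section = 0.22 × 0.77, so 0.1694 mm².
Toolpath length = 166 cm³ / 0.1694 mm² = 166000 / 0.1694 = 979929.2 mm.
Extrusion time = 979929.2 / 47.9 = 20457.8 s.
Layer count = ceil(124 / 0.22) = 564.
Non-print overhead = 564 × 0.64, so 360.96 s.
Altogether 20457.8 + 360.96 = 20818.76 s, i.e. 5.78 hours.

5.78 hours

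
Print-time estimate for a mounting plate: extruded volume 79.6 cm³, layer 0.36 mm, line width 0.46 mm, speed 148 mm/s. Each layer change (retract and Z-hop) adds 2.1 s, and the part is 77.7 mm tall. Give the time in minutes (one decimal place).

Bead cross-section = 0.36 × 0.46, so 0.1656 mm².
Total extruded path = 79600/0.1656 = 480676.3 mm.
Extrusion time = 480676.3 / 148, so 3247.8 s.
Layers = ⌈77.7/0.36⌉ = 216.
Layer-change overhead = 216 × 2.1, so 453.6 s.
Altogether 3247.8 + 453.6 = 3701.4 s, i.e. 61.7 minutes.

61.7 minutes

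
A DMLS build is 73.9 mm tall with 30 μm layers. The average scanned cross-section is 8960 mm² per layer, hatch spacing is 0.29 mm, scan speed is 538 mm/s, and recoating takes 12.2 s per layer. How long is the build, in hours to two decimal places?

Layers = ⌈73.9/0.03⌉ = 2464.
Per-layer scan distance = 8960 / 0.29 = 30896.6 mm.
Per-layer scan time = 30896.6 / 538 = 57.4286 s.
Time per layer = 57.4286 + 12.2 = 69.6286 s.
Build time = 2464 × 69.6286 = 171564.8704 s = 47.66 hours.

47.66 hours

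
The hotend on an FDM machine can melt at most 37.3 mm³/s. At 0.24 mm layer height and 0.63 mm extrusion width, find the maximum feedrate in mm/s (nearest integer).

Bead cross-section: 0.24 × 0.63 → 0.1512 mm².
v_max = Q/A = 37.3/0.1512 = 246.69 mm/s → 247 mm/s.

247 mm/s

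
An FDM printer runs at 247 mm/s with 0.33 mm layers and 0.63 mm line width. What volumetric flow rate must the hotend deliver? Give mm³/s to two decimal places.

A: 0.33 × 0.63 → 0.2079 mm².
Volumetric flow = 247 × 0.2079 = 51.35 mm³/s.

51.35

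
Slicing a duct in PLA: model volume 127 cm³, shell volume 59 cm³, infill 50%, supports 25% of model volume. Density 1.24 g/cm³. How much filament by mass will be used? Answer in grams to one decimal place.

Interior volume: 127 − 59 → 68 cm³.
Infill volume = 0.50 × 68, so 34 cm³.
Support = 0.25 × 127, so 31.75 cm³.
Deposited volume = 59 + 34 + 31.75, so 124.75 cm³.
Mass: 124.75 × 1.24 → 154.69 g.

154.7 g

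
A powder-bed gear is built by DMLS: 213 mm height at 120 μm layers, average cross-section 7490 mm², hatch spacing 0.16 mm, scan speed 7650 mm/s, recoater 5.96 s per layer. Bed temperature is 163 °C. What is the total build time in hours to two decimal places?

5.96 hours

Number of layers: 213 / 0.12 → 1775 (rounded up).
Scan path per layer = 7490 / 0.16, so 46812.5 mm.
Per-layer scan time = 46812.5 / 7650, so 6.1193 s.
Layer cycle = 6.1193 + 5.96 = 12.0793 s.
1775 layers × 12.0793 s/layer = 21440.7575 s, i.e. 5.96 hours.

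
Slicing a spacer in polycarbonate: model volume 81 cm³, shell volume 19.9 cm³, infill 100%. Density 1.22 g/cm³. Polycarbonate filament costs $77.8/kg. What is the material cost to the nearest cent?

Interior volume: 81 − 19.9 → 61.1 cm³.
Deposited infill = 1.00 × 61.1 = 61.1 cm³.
Total extruded: 19.9 + 61.1 → 81 cm³.
Mass: 81 × 1.22 → 98.82 g.
Cost = 98.82 g / 1000 × $77.8/kg = $7.69.

$7.69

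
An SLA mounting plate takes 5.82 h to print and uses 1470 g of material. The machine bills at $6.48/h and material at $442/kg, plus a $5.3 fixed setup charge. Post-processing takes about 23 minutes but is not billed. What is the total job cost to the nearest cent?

$692.75

Time charge = 6.48 × 5.82 = $37.7136.
Material charge: 442 × 1470/1000 → $649.74.
Adding setup: 37.7136 + 649.74 + 5.3 → 692.7536 ≈ $692.75.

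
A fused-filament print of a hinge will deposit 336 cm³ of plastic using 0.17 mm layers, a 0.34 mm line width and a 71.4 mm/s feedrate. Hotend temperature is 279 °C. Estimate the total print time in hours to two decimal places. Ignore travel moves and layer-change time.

22.62 hours

Extrusion cross-section = 0.17 × 0.34, so 0.0578 mm².
Path length: 336000 mm³ / 0.0578 mm² → 5813148.8 mm.
Time extruding = 5813148.8 / 71.4, so 81416.6 s.
Converting: 81416.6 s = 22.62 hours.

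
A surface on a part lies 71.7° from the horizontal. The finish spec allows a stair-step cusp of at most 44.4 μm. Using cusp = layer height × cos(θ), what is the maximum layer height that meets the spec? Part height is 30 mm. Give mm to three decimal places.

0.141 mm

Layer height = cusp / cos(71.7°) = 0.0444 / 0.3140 = 0.141 mm.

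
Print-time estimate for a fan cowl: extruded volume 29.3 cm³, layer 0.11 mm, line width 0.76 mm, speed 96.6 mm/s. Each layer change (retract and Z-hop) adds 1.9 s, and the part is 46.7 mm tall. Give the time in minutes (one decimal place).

73.9 minutes

Line area = 0.11 × 0.76 = 0.0836 mm².
Total extruded path = 29300/0.0836 = 350478.5 mm.
Extrusion time = 350478.5 / 96.6, so 3628.1 s.
Number of layers: 46.7 / 0.11 → 425 (rounded up).
Non-print overhead = 425 × 1.9 = 807.5 s.
Altogether 3628.1 + 807.5 = 4435.6 s, i.e. 73.9 minutes.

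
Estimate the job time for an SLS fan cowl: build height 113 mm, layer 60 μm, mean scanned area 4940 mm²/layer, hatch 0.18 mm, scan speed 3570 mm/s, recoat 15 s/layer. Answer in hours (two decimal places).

Layer count = ceil(113 / 0.06) = 1884.
Scan path per layer = 4940 / 0.18 = 27444.4 mm.
Per-layer scan time = 27444.4 / 3570 = 7.6875 s.
Layer cycle = 7.6875 + 15 = 22.6875 s.
Total: 1884 × 22.6875 s = 42743.25 s → 11.87 hours.

11.87 hours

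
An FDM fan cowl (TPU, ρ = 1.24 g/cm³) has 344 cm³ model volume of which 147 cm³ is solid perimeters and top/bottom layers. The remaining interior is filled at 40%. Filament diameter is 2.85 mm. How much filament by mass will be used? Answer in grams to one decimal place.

Interior volume = 344 − 147 = 197 cm³.
Infill deposited = 0.40 × 197, so 78.8 cm³.
Deposited volume: 147 + 78.8 → 225.8 cm³.
Mass = 225.8 × 1.24, so 279.992 g.

280.0 g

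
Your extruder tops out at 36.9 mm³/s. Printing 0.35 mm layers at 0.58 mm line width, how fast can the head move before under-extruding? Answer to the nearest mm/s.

Extrusion cross-section = 0.35 × 0.58, so 0.203 mm².
Max speed = 36.9 / 0.203 = 181.77 ≈ 182 mm/s.

182 mm/s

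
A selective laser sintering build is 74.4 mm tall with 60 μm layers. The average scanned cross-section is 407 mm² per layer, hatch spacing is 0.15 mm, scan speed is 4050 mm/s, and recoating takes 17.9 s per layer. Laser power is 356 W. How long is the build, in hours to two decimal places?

6.40 hours

Layers = ⌈74.4/0.06⌉ = 1240.
Scan path per layer = 407 / 0.15 = 2713.3 mm.
Scan time per layer: 2713.3 / 4050 → 0.67 s.
Per-layer time: 0.67 + 17.9 → 18.57 s.
1240 layers × 18.57 s/layer = 23026.8 s, i.e. 6.40 hours.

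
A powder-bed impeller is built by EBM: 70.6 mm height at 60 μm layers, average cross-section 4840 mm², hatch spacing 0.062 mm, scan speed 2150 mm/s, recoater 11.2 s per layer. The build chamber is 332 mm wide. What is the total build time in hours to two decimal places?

15.53 hours

Layers = ⌈70.6/0.06⌉ = 1177.
Per-layer scan distance = 4840 / 0.062 = 78064.5 mm.
Per-layer scan time: 78064.5 / 2150 → 36.3091 s.
Per-layer time = 36.3091 + 11.2, so 47.5091 s.
Total: 1177 × 47.5091 s = 55918.2107 s → 15.53 hours.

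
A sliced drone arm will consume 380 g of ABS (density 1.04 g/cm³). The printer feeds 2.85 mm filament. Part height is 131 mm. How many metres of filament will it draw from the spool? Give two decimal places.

57.28 m

Extruded volume: 380/1.04 = 365.3846 cm³ (365384.6 mm³).
Filament cross-section = π × (2.85/2)² = 6.3794 mm².
L = V/A = 365384.6/6.3794 = 57275.7 mm → 57.28 m.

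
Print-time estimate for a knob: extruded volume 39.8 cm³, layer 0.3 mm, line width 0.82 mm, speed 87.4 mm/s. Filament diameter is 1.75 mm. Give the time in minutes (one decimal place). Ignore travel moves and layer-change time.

30.9 minutes

Extrusion cross-section = 0.3 × 0.82, so 0.246 mm².
Total extruded path = 39800/0.246 = 161788.6 mm.
Extrusion time: 161788.6 / 87.4 → 1851.1 s.
1851.1 s = 30.9 minutes.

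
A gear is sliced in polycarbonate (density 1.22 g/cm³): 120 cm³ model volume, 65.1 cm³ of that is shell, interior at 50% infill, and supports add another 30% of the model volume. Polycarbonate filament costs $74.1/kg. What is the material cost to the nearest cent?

Infill region = 120 − 65.1 = 54.9 cm³.
Infill volume = 0.50 × 54.9, so 27.45 cm³.
Support = 0.30 × 120, so 36 cm³.
Deposited volume: 65.1 + 27.45 + 36 → 128.55 cm³.
Mass = 128.55 × 1.22, so 156.831 g.
Cost = 156.831 g / 1000 × $74.1/kg = $11.62.

$11.62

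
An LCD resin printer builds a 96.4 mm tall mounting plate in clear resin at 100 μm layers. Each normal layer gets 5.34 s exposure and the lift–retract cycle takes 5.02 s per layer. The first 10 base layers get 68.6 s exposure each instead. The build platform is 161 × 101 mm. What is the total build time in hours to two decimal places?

Layer count = ceil(96.4 / 0.1) = 964.
Bottom layers: 10 × (68.6 + 5.02) → 736.2 s.
Normal layers = 954 × (5.34 + 5.02) = 9883.44 s.
Sum: 736.2 + 9883.44 = 10619.64 s → 2.95 hours.

2.95 hours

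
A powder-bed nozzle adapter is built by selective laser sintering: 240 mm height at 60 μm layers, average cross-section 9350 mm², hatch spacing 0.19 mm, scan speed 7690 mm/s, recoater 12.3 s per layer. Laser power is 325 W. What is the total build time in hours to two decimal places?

20.78 hours

Layer count = ceil(240 / 0.06) = 4000.
Per-layer scan distance = 9350 / 0.19, so 49210.5 mm.
Per-layer scan time = 49210.5 / 7690, so 6.3993 s.
Time per layer = 6.3993 + 12.3 = 18.6993 s.
4000 layers × 18.6993 s/layer = 74797.2 s, i.e. 20.78 hours.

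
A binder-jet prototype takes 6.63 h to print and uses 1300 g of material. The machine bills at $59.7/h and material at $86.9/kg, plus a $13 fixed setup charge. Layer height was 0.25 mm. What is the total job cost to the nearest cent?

$521.78

Machine cost: 59.7 × 6.63 → $395.811.
Feedstock cost = 86.9 × 1300/1000 = $112.97.
Total = 395.811 + 112.97 + 13 = 521.781 ≈ $521.78.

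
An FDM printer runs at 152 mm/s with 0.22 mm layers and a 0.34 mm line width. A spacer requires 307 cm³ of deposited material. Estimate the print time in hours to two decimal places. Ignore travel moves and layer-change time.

7.50 hours

Extrusion cross-section: 0.22 × 0.34 → 0.0748 mm².
Total extruded path = 307000/0.0748 = 4104278.1 mm.
Print-move time = 4104278.1 / 152, so 27001.8 s.
27001.8 s = 7.50 hours.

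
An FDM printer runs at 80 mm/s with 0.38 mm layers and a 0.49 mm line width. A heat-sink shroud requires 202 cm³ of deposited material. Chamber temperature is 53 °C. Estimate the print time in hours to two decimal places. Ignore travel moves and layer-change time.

3.77 hours

Extrusion cross-section: 0.38 × 0.49 → 0.1862 mm².
Path length: 202000 mm³ / 0.1862 mm² → 1084855 mm.
Print-move time: 1084855 / 80 → 13560.7 s.
13560.7 s = 3.77 hours.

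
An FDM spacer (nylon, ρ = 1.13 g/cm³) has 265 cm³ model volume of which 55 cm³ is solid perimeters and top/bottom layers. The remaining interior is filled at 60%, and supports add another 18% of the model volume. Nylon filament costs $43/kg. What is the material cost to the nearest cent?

Interior volume = 265 − 55, so 210 cm³.
Infill volume = 0.60 × 210, so 126 cm³.
Support: 0.18 × 265 → 47.7 cm³.
Deposited volume: 55 + 126 + 47.7 → 228.7 cm³.
Mass = 228.7 × 1.13, so 258.431 g.
Cost = 258.431 g / 1000 × $43/kg = $11.11.

$11.11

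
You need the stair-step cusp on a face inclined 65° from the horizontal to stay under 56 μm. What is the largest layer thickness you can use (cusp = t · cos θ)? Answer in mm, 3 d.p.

cos(65°) = 0.4226; t_max = 0.056/0.4226 = 0.133 mm.

0.133 mm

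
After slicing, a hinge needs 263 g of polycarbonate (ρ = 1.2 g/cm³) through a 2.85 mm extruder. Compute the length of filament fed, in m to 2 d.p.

Volume = 263 g / 1.2 g·cm⁻³ = 219.1667 cm³ = 219166.7 mm³.
Cross-section of 2.85 mm filament: π·(2.85/2)² = 6.3794 mm².
L = V/A = 219166.7/6.3794 = 34355.38 mm → 34.36 m.

34.36 m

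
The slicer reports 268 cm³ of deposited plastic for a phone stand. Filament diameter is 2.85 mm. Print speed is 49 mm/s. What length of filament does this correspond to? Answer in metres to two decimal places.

Filament cross-section = π × (2.85/2)² = 6.3794 mm².
Length = 268 cm³ / 6.3794 mm² = 268000 / 6.3794 = 42010.22 mm = 42.01 m.

42.01 m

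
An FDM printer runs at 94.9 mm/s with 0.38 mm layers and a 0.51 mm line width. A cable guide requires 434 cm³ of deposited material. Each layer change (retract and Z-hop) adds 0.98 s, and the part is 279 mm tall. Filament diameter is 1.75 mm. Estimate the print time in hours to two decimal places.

Extrusion cross-section = 0.38 × 0.51 = 0.1938 mm².
Toolpath length = 434 cm³ / 0.1938 mm² = 434000 / 0.1938 = 2239422.1 mm.
Extrusion time = 2239422.1 / 94.9, so 23597.7 s.
Layer count = ceil(279 / 0.38) = 735.
Z-hop total = 735 × 0.98 = 720.3 s.
Total = 23597.7 + 720.3 = 24318 s = 6.76 hours.

6.76 hours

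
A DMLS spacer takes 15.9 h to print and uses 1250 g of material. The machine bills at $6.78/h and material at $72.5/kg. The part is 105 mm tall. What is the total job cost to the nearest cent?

Time charge = 6.78 × 15.9 = $107.802.
Material charge: 72.5 × 1250/1000 → $90.625.
Job cost: 107.802 + 90.625 = 198.427 ≈ $198.43.

$198.43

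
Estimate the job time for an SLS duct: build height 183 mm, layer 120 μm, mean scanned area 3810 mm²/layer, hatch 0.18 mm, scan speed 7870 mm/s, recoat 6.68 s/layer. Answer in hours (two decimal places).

Number of layers: 183 / 0.12 → 1525 (rounded up).
Per-layer scan distance = 3810 / 0.18 = 21166.7 mm.
Scan time per layer = 21166.7 / 7870, so 2.6895 s.
Per-layer time = 2.6895 + 6.68, so 9.3695 s.
1525 layers × 9.3695 s/layer = 14288.4875 s, i.e. 3.97 hours.

3.97 hours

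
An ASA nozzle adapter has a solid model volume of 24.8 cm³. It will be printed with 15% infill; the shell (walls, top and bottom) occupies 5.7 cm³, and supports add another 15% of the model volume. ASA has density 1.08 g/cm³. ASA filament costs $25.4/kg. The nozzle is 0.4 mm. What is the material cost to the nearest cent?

$0.34

Infill region = 24.8 − 5.7, so 19.1 cm³.
Infill volume: 0.15 × 19.1 → 2.865 cm³.
Support = 0.15 × 24.8 = 3.72 cm³.
Total extruded: 5.7 + 2.865 + 3.72 → 12.285 cm³.
Mass: 12.285 × 1.08 → 13.2678 g.
Cost = 13.2678 g / 1000 × $25.4/kg = $0.34.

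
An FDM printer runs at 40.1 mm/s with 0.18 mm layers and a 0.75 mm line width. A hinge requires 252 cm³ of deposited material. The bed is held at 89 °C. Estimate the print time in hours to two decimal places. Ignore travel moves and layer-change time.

12.93 hours

Line area: 0.18 × 0.75 → 0.135 mm².
Toolpath length = 252 cm³ / 0.135 mm² = 252000 / 0.135 = 1866666.7 mm.
Extrusion time = 1866666.7 / 40.1 = 46550.3 s.
In the requested units: 46550.3 s = 12.93 hours.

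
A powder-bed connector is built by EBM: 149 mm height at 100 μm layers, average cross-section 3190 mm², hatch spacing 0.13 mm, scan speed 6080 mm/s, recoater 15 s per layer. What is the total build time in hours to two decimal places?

Layer count = ceil(149 / 0.1) = 1490.
Hatch length per layer = 3190 / 0.13 = 24538.5 mm.
Beam time per layer = 24538.5 / 6080, so 4.0359 s.
Layer cycle = 4.0359 + 15 = 19.0359 s.
1490 layers × 19.0359 s/layer = 28363.491 s, i.e. 7.88 hours.

7.88 hours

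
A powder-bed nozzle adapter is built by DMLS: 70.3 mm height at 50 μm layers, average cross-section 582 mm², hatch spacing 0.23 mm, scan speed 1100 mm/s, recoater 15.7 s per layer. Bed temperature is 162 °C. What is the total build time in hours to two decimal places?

Layer count = ceil(70.3 / 0.05) = 1406.
Hatch length per layer: 582 / 0.23 → 2530.4 mm.
Per-layer scan time = 2530.4 / 1100, so 2.3004 s.
Time per layer = 2.3004 + 15.7, so 18.0004 s.
Build time = 1406 × 18.0004 = 25308.5624 s = 7.03 hours.

7.03 hours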